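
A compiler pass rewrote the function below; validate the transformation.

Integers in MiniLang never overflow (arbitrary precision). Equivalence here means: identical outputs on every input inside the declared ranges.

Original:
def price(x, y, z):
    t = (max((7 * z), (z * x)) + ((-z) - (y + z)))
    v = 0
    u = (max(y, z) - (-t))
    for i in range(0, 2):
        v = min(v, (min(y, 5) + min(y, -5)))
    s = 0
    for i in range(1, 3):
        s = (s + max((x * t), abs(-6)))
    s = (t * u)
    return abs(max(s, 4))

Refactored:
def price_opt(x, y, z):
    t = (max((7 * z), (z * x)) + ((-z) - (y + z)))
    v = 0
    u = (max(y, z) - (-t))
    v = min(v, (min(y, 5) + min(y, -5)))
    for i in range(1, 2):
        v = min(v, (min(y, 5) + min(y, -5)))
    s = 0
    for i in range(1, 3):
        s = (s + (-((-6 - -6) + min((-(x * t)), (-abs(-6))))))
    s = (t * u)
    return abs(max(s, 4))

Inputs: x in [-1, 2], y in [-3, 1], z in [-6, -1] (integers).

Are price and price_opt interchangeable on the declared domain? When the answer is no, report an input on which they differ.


Changes here: constant usage differs, plus min/max/abs usage differs, plus statement counts differ, plus arithmetic usage differs, plus loop structure differs; the full 120-point sweep finds no disagreement.
verdict: equivalent


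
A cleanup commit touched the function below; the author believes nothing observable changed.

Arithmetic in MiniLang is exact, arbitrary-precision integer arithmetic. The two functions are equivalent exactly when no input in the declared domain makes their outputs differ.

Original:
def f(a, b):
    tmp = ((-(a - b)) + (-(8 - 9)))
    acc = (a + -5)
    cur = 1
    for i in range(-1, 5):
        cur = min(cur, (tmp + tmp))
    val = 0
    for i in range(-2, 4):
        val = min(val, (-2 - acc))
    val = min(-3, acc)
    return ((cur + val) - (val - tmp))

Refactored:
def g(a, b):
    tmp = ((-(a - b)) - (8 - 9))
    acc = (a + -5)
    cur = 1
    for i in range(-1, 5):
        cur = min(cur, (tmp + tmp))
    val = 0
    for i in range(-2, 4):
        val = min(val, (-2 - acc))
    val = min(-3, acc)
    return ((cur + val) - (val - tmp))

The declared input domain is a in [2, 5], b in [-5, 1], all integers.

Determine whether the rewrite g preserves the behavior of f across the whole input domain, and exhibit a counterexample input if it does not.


Comparing the listings, the differences include: arithmetic usage differs.
Spot check at a=3, b=0 — f: tmp=-2, then acc=-2, then cur=1, then (i=-1), then cur=-4, then (i=0), then cur=-4, then (i=1), then cur=-4, then (i=2), then cur=-4, then (i=3), then cur=-4, then (i=4), then cur=-4, then val=0, then (i=-2), then val=0, then (i=-1), then val=0, then (i=0), then val=0, then (i=1), then val=0, then (i=2), then val=0, then (i=3), then val=0, then val=-3, then returns -6. g: tmp=-2, then acc=-2, then cur=1, then (i=-1), then cur=-4, then (i=0), then cur=-4, then (i=1), then cur=-4, then (i=2), then cur=-4, then (i=3), then cur=-4, then (i=4), then cur=-4, then val=0, then (i=-2), then val=0, then (i=-1), then val=0, then (i=0), then val=0, then (i=1), then val=0, then (i=2), then val=0, then (i=3), then val=0, then val=-3, then returns -6. Both give -6.
Every one of the 28 inputs gives matching results.
verdict: equivalent


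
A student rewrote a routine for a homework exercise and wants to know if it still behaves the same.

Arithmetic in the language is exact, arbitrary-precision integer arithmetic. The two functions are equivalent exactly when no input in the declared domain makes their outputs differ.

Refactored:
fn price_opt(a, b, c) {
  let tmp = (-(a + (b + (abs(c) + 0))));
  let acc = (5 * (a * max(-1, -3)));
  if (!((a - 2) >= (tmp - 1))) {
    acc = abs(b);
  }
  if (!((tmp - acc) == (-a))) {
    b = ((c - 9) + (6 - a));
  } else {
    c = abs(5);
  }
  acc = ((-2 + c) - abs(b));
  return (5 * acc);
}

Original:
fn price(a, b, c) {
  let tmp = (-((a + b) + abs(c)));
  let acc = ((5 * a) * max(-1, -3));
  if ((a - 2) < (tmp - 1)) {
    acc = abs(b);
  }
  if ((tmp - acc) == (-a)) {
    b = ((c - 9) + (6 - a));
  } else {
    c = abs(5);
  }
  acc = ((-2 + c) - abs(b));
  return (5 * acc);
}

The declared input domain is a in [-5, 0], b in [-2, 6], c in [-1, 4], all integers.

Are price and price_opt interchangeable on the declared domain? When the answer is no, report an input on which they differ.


The rewrite breaks on a=-5, b=-2, c=-1, where the results are 5 and -20.
price: tmp = 6; acc = 25; ((a - 2) < (tmp - 1)) -> true; acc = 2; ((tmp - acc) == (-a)) -> false; c = 5; acc = 1; return 5
price_opt: tmp = 6; acc = 25; (!((a - 2) >= (tmp - 1))) -> true; acc = 2; (!((tmp - acc) == (-a))) -> true; b = 1; acc = -4; return -20
verdict: not equivalent; witness: a=-5, b=-2, c=-1


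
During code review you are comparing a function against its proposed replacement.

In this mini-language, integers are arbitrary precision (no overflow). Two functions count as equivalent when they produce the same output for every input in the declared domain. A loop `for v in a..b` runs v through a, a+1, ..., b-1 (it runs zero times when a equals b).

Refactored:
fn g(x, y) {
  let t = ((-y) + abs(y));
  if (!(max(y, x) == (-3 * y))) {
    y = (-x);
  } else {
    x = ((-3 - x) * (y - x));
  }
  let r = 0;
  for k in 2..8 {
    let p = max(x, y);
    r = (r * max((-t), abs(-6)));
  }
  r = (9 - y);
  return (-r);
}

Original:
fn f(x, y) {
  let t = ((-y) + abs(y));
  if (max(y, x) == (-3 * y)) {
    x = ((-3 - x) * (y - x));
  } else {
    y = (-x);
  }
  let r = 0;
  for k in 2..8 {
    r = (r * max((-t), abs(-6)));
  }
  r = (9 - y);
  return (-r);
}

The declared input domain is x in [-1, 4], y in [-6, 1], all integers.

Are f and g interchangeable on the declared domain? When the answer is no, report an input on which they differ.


The two versions differ — the changes include statement counts differ; also min/max/abs usage differs; also local variable names differ; also boolean connective usage differs.
Tracing x=2, y=-2: f: t=4, then (max(y, x) == (-3 * y)) is false, then y=-2, then r=0, then (k=2), then r=0, then (k=3), then r=0, then (k=4), then r=0, then (k=5), then r=0, then (k=6), then r=0, then (k=7), then r=0, then r=11, then returns -11 | g: t=4, then (!(max(y, x) == (-3 * y))) is true, then y=-2, then r=0, then (k=2), then p=2, then r=0, then (k=3), then p=2, then r=0, then (k=4), then p=2, then r=0, then (k=5), then p=2, then r=0, then (k=6), then p=2, then r=0, then (k=7), then p=2, then r=0, then r=11, then returns -11 — matching result -11.
Checked all 48 inputs in the declared domain: the outputs agree on every one.
verdict: equivalent


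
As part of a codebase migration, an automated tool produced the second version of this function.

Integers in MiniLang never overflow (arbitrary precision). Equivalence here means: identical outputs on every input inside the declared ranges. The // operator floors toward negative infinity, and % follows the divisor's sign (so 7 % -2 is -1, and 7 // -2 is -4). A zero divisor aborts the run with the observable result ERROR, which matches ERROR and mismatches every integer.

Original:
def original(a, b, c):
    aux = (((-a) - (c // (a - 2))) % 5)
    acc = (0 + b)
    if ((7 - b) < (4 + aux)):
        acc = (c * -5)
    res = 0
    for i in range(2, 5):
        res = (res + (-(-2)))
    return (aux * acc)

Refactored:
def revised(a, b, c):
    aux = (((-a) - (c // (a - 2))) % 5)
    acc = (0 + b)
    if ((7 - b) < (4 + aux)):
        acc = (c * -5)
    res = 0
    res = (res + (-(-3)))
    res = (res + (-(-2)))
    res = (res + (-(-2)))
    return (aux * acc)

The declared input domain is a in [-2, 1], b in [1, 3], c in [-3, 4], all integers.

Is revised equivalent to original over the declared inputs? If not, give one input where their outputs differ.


Equivalent. The suspicious edit (`2` became `3`) never changes the result for any input inside the declared domain.
An exhaustive pass over the 96 declared inputs shows identical outputs.
Tracing a=1, b=3, c=4: original: aux becomes 3; next acc becomes 3; next ((7 - b) < (4 + aux)) evaluates to true; next acc becomes -20; next res becomes 0; next at i=2:; next res becomes 2; next at i=3:; next res becomes 4; next at i=4:; next res becomes 6; next final value -60 | revised: aux becomes 3; next acc becomes 3; next ((7 - b) < (4 + aux)) evaluates to true; next acc becomes -20; next res becomes 0; next res becomes 3; next res becomes 5; next res becomes 7; next final value -60 — matching result -60.
verdict: equivalent


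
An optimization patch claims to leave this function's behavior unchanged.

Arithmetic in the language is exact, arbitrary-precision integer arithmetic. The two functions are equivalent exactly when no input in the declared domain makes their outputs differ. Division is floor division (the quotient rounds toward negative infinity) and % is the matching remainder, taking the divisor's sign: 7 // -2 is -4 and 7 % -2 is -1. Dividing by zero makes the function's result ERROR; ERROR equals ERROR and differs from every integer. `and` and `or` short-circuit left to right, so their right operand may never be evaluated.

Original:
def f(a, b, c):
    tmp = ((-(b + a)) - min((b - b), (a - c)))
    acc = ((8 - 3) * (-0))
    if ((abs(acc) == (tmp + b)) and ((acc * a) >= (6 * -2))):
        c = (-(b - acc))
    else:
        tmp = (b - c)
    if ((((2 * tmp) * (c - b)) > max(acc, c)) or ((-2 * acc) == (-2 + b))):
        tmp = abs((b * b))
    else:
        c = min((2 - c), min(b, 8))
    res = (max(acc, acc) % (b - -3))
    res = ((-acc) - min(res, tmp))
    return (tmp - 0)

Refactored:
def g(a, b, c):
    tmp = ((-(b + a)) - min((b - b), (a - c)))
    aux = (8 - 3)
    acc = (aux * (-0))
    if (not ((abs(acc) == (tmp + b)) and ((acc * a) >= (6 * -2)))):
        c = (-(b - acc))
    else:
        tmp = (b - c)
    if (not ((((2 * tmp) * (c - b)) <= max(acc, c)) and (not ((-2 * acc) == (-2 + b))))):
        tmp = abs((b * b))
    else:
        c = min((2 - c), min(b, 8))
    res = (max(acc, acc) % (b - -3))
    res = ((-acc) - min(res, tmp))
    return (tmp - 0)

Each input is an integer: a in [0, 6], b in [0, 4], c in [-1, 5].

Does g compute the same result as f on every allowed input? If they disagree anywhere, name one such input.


Try a=0, b=0, c=-1.
f: tmp = 0; acc = 0; ((abs(acc) == (tmp + b)) and ((acc * a) >= (6 * -2))) -> true; c = 0; ((((2 * tmp) * (c - b)) > max(acc, c)) or ((-2 * acc) == (-2 + b))) -> false; c = 0; res = 0; res = 0; return 0
g: tmp = 0; aux = 5; acc = 0; (not ((abs(acc) == (tmp + b)) and ((acc * a) >= (6 * -2)))) -> false; tmp = 1; (not ((((2 * tmp) * (c - b)) <= max(acc, c)) and (not ((-2 * acc) == (-2 + b))))) -> false; c = 0; res = 0; res = 0; return 1
0 != 1, so the rewrite changes behavior.
verdict: not equivalent; witness: a=0, b=0, c=-1


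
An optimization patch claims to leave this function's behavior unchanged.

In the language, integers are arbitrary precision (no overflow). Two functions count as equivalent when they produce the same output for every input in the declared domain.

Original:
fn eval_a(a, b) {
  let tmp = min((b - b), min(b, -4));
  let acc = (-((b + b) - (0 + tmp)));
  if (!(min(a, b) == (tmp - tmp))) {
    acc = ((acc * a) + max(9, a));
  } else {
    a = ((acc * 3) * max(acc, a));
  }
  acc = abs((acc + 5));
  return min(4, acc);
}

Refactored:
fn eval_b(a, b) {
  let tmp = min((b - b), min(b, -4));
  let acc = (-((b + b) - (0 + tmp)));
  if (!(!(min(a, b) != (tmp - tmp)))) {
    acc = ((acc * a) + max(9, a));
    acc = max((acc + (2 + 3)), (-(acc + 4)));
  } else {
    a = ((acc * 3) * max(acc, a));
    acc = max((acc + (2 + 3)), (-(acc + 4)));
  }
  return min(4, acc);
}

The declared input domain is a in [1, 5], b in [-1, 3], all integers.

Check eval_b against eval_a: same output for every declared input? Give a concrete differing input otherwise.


The rewrite breaks on a=2, b=2, where the results are 2 and 3.
eval_a: tmp becomes -4; next acc becomes -8; next (!(min(a, b) == (tmp - tmp))) evaluates to true; next acc becomes -7; next acc becomes 2; next final value 2
eval_b: tmp becomes -4; next acc becomes -8; next (!(!(min(a, b) != (tmp - tmp)))) evaluates to true; next acc becomes -7; next acc becomes 3; next final value 3
verdict: not equivalent; witness: a=2, b=2


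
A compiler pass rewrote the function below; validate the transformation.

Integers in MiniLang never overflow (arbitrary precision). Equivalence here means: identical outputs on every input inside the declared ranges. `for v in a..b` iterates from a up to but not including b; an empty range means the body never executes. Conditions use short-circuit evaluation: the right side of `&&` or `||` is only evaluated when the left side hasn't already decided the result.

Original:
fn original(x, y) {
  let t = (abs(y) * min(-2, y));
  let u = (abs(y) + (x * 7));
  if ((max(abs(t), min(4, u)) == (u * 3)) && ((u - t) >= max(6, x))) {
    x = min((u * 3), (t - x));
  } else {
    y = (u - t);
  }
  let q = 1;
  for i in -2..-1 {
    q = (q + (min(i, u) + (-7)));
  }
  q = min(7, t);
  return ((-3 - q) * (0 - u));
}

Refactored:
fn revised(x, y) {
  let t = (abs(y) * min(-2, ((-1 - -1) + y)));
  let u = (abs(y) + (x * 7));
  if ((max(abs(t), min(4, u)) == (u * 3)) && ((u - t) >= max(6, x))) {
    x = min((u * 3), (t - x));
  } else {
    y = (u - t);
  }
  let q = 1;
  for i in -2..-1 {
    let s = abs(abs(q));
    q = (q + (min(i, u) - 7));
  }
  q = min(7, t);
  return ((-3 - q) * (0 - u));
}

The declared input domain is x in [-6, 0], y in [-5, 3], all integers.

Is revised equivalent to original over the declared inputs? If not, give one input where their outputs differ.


This is a faithful refactor — min/max/abs usage differs, and statement counts differ, and constant usage differs, and local variable names differ, and arithmetic usage differs, but the computed results match everywhere.
One worked example (x=0, y=-3) — original: t becomes -9; next u becomes 3; next ((max(abs(t), min(4, u)) == (u * 3)) && ((u - t) >= max(6, x))) evaluates to true; next x becomes -9; next q becomes 1; next at i=-2:; next q becomes -8; next q becomes -9; next final value -18; revised: t becomes -9; next u becomes 3; next ((max(abs(t), min(4, u)) == (u * 3)) && ((u - t) >= max(6, x))) evaluates to true; next x becomes -9; next q becomes 1; next at i=-2:; next s becomes 1; next q becomes -8; next q becomes -9; next final value -18; agreement on -18.
Checked all 63 inputs in the declared domain: the outputs agree on every one.
verdict: equivalent


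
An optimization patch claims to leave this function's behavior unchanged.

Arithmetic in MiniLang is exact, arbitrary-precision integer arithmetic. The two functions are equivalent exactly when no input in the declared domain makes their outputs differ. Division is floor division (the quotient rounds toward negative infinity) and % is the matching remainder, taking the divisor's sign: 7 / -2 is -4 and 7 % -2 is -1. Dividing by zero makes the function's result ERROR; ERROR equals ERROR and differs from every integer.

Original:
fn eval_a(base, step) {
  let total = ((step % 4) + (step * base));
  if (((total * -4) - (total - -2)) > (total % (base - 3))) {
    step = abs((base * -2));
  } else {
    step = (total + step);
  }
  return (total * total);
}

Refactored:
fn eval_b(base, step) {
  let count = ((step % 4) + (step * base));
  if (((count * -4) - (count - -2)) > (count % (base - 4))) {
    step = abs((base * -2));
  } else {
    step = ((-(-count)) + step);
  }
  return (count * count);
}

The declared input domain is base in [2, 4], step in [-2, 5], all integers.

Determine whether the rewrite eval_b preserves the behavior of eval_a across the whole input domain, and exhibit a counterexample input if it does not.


Input base=3, step=-2: ERROR from eval_a versus 16 from eval_b.
verdict: not equivalent; witness: base=3, step=-2


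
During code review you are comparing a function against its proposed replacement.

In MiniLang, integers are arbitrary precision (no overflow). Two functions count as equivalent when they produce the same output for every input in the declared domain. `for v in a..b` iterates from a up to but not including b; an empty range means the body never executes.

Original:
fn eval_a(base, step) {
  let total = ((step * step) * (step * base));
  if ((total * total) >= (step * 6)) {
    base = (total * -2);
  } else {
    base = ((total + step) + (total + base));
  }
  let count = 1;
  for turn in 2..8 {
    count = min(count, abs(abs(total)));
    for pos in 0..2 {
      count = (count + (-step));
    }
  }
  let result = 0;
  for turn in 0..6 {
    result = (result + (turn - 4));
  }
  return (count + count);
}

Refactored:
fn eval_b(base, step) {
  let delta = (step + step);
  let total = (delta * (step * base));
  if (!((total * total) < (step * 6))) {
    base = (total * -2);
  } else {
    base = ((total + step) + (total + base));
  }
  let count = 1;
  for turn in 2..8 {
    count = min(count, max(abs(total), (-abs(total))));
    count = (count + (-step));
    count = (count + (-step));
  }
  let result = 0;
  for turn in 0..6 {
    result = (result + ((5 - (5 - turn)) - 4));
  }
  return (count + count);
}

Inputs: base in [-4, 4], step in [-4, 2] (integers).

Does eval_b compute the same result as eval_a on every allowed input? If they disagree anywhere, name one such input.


There is a counterexample at base=-4, step=-1: 12 on one side, 20 on the other.
eval_a: total = 4; ((total * total) >= (step * 6)) -> true; base = -8; count = 1; [turn=2]; count = 1; [pos=0]; count = 2; [pos=1]; count = 3; [turn=3]; count = 3; [pos=0]; count = 4; [pos=1]; count = 5; [turn=4]; count = 4; [pos=0]; count = 5; [pos=1]; count = 6; [turn=5]; count = 4; [pos=0]; count = 5; [pos=1]; count = 6; [turn=6]; count = 4; [pos=0]; count = 5; [pos=1]; count = 6; [turn=7]; count = 4; [pos=0]; count = 5; [pos=1]; count = 6; result = 0; [turn=0]; result = -4; [turn=1]; result = -7; [turn=2]; result = -9; [turn=3]; result = -10; [turn=4]; result = -10; [turn=5]; result = -9; return 12
eval_b: delta = -2; total = -8; (!((total * total) < (step * 6))) -> true; base = 16; count = 1; [turn=2]; count = 1; count = 2; count = 3; [turn=3]; count = 3; count = 4; count = 5; [turn=4]; count = 5; count = 6; count = 7; [turn=5]; count = 7; count = 8; count = 9; [turn=6]; count = 8; count = 9; count = 10; [turn=7]; count = 8; count = 9; count = 10; result = 0; [turn=0]; result = -4; [turn=1]; result = -7; [turn=2]; result = -9; [turn=3]; result = -10; [turn=4]; result = -10; [turn=5]; result = -9; return 20
verdict: not equivalent; witness: base=-4, step=-1


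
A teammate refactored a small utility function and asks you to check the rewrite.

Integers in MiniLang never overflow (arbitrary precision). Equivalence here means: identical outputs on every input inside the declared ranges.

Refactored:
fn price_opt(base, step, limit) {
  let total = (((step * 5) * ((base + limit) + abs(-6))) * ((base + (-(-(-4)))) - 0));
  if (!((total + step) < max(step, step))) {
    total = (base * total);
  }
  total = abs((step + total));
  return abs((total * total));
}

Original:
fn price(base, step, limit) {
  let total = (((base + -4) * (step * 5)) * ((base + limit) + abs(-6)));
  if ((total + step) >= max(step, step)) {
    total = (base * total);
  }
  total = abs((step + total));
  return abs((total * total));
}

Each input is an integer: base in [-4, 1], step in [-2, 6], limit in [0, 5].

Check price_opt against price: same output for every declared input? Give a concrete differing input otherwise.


The two are interchangeable: boolean connective usage differs; also constant usage differs; also arithmetic usage differs; also comparison usage differs, and every declared input agrees.
Spot check at base=-1, step=5, limit=3 — price: total = -1000; ((total + step) >= max(step, step)) -> false; total = 995; return 990025. price_opt: total = -1000; (!((total + step) < max(step, step))) -> false; total = 995; return 990025. Both give 990025.
Every one of the 324 inputs gives matching results.
verdict: equivalent


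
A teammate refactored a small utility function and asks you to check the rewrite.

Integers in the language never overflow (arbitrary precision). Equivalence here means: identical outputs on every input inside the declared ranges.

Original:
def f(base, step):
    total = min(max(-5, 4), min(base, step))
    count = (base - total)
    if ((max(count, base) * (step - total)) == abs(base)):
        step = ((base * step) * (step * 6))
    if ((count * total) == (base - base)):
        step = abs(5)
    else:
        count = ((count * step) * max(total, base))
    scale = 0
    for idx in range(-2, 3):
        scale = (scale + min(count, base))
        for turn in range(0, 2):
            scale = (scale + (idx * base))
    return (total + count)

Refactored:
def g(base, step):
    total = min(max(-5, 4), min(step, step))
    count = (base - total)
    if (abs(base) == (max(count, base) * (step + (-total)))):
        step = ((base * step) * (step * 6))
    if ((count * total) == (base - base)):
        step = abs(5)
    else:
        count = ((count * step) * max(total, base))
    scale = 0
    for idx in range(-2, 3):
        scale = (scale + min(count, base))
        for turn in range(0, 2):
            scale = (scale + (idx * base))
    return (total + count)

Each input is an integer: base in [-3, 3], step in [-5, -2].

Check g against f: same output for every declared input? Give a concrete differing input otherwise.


Take base=-3, step=-2.
f: total becomes -3; next count becomes 0; next ((max(count, base) * (step - total)) == abs(base)) evaluates to false; next ((count * total) == (base - base)) evaluates to true; next step becomes 5; next scale becomes 0; next at idx=-2:; next scale becomes -3; next at turn=0:; next scale becomes 3; next at turn=1:; next scale becomes 9; next at idx=-1:; next scale becomes 6; next at turn=0:; next scale becomes 9; next at turn=1:; next scale becomes 12; next at idx=0:; next scale becomes 9; next at turn=0:; next scale becomes 9; next at turn=1:; next scale becomes 9; next at idx=1:; next scale becomes 6; next at turn=0:; next scale becomes 3; next at turn=1:; next scale becomes 0; next at idx=2:; next scale becomes -3; next at turn=0:; next scale becomes -9; next at turn=1:; next scale becomes -15; next final value -3
g: total becomes -2; next count becomes -1; next (abs(base) == (max(count, base) * (step + (-total)))) evaluates to false; next ((count * total) == (base - base)) evaluates to false; next count becomes -4; next scale becomes 0; next at idx=-2:; next scale becomes -4; next at turn=0:; next scale becomes 2; next at turn=1:; next scale becomes 8; next at idx=-1:; next scale becomes 4; next at turn=0:; next scale becomes 7; next at turn=1:; next scale becomes 10; next at idx=0:; next scale becomes 6; next at turn=0:; next scale becomes 6; next at turn=1:; next scale becomes 6; next at idx=1:; next scale becomes 2; next at turn=0:; next scale becomes -1; next at turn=1:; next scale becomes -4; next at idx=2:; next scale becomes -8; next at turn=0:; next scale becomes -14; next at turn=1:; next scale becomes -20; next final value -6
-3 != -6, so the rewrite changes behavior.
verdict: not equivalent; witness: base=-3, step=-2


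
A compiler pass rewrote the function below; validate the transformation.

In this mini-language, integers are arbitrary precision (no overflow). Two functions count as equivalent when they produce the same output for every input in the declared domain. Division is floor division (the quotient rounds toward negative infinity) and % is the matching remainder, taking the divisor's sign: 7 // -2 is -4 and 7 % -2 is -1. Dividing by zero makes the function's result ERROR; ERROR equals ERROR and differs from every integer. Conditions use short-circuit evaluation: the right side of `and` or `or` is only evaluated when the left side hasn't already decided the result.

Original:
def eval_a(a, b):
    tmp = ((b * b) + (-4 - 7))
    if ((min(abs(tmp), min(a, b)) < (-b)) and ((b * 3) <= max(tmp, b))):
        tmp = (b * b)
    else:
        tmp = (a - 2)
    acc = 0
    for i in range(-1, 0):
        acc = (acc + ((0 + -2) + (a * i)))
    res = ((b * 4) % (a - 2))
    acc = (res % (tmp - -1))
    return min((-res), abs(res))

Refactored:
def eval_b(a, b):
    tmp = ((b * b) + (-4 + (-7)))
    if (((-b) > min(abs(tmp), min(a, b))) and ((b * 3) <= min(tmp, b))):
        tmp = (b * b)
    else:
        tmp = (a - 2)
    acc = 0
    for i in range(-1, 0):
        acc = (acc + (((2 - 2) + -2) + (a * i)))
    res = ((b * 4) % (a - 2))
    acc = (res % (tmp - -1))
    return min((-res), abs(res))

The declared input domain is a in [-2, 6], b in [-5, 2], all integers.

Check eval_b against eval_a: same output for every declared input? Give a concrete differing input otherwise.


On input a=1, b=-2, eval_a returns 0 while eval_b returns ERROR.
verdict: not equivalent; witness: a=1, b=-2


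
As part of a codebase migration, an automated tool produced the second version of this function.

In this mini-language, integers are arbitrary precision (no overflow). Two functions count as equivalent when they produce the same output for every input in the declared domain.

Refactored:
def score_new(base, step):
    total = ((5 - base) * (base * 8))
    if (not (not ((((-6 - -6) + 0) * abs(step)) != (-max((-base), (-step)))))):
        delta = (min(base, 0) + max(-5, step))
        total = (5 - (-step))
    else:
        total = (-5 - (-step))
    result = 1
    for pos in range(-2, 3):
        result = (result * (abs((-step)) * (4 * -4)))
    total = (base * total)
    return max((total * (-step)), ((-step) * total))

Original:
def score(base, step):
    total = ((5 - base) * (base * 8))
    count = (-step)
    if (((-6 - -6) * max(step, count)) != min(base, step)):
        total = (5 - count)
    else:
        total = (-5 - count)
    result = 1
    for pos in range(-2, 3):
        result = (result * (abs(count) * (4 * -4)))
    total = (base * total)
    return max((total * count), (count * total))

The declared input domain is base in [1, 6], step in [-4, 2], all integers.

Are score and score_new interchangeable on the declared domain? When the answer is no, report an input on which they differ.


Although arithmetic usage differs, and boolean connective usage differs, and min/max/abs usage differs, and constant usage differs, and local variable names differ, 42/42 inputs agree.
verdict: equivalent


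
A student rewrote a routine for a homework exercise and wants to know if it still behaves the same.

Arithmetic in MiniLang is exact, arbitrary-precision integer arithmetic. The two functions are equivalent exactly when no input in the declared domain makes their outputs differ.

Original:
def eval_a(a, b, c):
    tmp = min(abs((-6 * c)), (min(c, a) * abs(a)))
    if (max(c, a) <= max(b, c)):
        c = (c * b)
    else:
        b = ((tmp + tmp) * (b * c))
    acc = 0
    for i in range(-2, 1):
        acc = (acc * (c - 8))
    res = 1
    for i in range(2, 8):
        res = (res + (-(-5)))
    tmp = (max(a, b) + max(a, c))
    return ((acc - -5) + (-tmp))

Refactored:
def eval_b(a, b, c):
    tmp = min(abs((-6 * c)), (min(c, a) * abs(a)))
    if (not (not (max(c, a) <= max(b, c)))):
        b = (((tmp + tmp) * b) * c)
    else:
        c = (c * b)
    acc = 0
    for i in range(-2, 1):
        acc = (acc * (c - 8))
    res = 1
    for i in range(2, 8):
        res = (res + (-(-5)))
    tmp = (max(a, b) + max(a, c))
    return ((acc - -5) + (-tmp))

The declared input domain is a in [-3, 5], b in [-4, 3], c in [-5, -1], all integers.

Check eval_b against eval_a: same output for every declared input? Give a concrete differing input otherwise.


There is a counterexample at a=-3, b=-4, c=-5: 11 on one side, -12 on the other.
eval_a: tmp=-15, then (max(c, a) <= max(b, c)) is false, then b=-600, then acc=0, then (i=-2), then acc=0, then (i=-1), then acc=0, then (i=0), then acc=0, then res=1, then (i=2), then res=6, then (i=3), then res=11, then (i=4), then res=16, then (i=5), then res=21, then (i=6), then res=26, then (i=7), then res=31, then tmp=-6, then returns 11
eval_b: tmp=-15, then (not (not (max(c, a) <= max(b, c)))) is false, then c=20, then acc=0, then (i=-2), then acc=0, then (i=-1), then acc=0, then (i=0), then acc=0, then res=1, then (i=2), then res=6, then (i=3), then res=11, then (i=4), then res=16, then (i=5), then res=21, then (i=6), then res=26, then (i=7), then res=31, then tmp=17, then returns -12
verdict: not equivalent; witness: a=-3, b=-4, c=-5


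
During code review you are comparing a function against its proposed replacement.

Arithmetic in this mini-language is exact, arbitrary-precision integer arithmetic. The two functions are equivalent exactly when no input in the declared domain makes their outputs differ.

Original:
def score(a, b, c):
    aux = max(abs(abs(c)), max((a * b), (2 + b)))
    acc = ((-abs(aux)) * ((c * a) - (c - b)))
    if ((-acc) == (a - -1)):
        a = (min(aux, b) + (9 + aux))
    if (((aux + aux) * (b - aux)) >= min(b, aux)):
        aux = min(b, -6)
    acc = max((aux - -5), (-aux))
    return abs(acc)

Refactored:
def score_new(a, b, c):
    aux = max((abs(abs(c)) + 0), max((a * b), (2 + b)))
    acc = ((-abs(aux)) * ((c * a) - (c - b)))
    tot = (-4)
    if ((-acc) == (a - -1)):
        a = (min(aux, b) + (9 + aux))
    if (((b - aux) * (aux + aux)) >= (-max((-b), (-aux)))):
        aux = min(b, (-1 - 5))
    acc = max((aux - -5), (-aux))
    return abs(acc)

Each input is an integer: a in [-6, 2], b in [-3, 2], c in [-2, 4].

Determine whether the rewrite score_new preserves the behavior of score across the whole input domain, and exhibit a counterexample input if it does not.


The two versions differ — the changes include min/max/abs usage differs, and statement counts differ, and local variable names differ, and constant usage differs, and arithmetic usage differs.
As a probe, take a=1, b=-1, c=-2: score runs aux := 2 | acc := 2 | ((-acc) == (a - -1)): false | (((aux + aux) * (b - aux)) >= min(b, aux)): false | acc := 7 | result 7; score_new runs aux := 2 | acc := 2 | tot := -4 | ((-acc) == (a - -1)): false | (((b - aux) * (aux + aux)) >= (-max((-b), (-aux)))): false | acc := 7 | result 7; both end at 7.
Checked all 378 inputs in the declared domain: the outputs agree on every one.
verdict: equivalent


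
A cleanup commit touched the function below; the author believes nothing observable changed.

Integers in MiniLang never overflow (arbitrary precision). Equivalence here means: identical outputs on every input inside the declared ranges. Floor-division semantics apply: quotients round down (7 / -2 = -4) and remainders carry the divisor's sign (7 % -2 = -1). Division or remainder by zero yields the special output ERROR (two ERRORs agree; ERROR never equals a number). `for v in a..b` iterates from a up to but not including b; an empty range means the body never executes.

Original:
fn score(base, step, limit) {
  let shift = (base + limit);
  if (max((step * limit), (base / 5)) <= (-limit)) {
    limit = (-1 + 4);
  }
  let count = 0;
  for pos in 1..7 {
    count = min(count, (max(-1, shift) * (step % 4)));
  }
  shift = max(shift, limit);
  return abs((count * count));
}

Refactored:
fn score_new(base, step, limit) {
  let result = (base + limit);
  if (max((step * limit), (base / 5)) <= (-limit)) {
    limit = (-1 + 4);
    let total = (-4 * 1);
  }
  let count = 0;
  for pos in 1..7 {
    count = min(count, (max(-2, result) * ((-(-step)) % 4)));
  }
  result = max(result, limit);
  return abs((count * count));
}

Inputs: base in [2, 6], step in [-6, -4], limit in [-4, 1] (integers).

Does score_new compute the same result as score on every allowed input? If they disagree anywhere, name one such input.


Not equivalent: base=2, step=-6, limit=-4 separates them (4 vs 16).
score: shift = -2; (max((step * limit), (base / 5)) <= (-limit)) -> false; count = 0; [pos=1]; count = -2; [pos=2]; count = -2; [pos=3]; count = -2; [pos=4]; count = -2; [pos=5]; count = -2; [pos=6]; count = -2; shift = -2; return 4
score_new: result = -2; (max((step * limit), (base / 5)) <= (-limit)) -> false; count = 0; [pos=1]; count = -4; [pos=2]; count = -4; [pos=3]; count = -4; [pos=4]; count = -4; [pos=5]; count = -4; [pos=6]; count = -4; result = -2; return 16
verdict: not equivalent; witness: base=2, step=-6, limit=-4


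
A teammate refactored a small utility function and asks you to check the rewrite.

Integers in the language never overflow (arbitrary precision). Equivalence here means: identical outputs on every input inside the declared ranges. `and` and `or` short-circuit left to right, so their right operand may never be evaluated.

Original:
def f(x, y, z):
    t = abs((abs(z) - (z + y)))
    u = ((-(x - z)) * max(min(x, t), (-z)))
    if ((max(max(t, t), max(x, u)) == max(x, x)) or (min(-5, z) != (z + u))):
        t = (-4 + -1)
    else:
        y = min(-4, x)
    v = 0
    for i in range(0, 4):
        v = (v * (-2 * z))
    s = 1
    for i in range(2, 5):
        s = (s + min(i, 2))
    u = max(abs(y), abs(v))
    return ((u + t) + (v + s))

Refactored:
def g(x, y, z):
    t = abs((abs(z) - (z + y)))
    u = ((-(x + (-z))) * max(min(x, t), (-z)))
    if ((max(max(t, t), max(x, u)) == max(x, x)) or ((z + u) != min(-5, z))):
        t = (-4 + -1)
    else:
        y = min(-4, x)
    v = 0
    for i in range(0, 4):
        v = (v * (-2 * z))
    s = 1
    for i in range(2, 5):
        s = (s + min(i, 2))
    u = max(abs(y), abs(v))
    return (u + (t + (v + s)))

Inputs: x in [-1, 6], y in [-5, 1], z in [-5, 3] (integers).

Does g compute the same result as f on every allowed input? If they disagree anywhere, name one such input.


Changes here: arithmetic usage differs; the full 504-point sweep finds no disagreement.
verdict: equivalent


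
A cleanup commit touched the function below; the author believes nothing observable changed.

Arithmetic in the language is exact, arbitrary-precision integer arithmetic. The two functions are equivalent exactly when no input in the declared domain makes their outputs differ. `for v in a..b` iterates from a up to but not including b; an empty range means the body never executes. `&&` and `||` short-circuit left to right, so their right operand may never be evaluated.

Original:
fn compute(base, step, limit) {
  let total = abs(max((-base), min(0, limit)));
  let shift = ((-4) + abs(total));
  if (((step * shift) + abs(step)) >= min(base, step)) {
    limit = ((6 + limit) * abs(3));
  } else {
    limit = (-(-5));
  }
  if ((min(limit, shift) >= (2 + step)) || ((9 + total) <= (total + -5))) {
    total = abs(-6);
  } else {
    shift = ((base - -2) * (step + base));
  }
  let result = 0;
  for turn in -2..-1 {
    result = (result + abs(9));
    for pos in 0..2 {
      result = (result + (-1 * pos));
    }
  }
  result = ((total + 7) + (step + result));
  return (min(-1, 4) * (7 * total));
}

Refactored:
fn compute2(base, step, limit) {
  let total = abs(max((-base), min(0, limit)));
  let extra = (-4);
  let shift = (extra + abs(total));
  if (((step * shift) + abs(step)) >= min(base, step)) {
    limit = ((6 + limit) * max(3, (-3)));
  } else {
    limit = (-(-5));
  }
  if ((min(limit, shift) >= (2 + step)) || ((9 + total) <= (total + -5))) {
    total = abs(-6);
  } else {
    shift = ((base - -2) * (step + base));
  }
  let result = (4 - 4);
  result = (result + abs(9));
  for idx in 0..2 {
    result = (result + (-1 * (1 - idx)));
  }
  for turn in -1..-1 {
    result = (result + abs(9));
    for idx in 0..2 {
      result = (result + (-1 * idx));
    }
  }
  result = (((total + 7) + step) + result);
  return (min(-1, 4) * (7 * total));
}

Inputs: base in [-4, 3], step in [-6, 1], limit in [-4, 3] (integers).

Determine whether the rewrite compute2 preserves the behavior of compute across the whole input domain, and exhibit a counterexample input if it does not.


The two versions differ — the changes include min/max/abs usage differs; also local variable names differ; also loop structure differs; also constant usage differs; also statement counts differ; also arithmetic usage differs.
One worked example (base=-1, step=-2, limit=3) — compute: total = 1; shift = -3; (((step * shift) + abs(step)) >= min(base, step)) -> true; limit = 27; ((min(limit, shift) >= (2 + step)) || ((9 + total) <= (total + -5))) -> false; shift = -3; result = 0; [turn=-2]; result = 9; [pos=0]; result = 9; [pos=1]; result = 8; result = 14; return -7; compute2: total = 1; extra = -4; shift = -3; (((step * shift) + abs(step)) >= min(base, step)) -> true; limit = 27; ((min(limit, shift) >= (2 + step)) || ((9 + total) <= (total + -5))) -> false; shift = -3; result = 0; result = 9; [idx=0]; result = 8; [idx=1]; result = 8; the turn loop: no iterations; result = 14; return -7; agreement on -7.
Across all 512 domain points the two functions coincide.
verdict: equivalent


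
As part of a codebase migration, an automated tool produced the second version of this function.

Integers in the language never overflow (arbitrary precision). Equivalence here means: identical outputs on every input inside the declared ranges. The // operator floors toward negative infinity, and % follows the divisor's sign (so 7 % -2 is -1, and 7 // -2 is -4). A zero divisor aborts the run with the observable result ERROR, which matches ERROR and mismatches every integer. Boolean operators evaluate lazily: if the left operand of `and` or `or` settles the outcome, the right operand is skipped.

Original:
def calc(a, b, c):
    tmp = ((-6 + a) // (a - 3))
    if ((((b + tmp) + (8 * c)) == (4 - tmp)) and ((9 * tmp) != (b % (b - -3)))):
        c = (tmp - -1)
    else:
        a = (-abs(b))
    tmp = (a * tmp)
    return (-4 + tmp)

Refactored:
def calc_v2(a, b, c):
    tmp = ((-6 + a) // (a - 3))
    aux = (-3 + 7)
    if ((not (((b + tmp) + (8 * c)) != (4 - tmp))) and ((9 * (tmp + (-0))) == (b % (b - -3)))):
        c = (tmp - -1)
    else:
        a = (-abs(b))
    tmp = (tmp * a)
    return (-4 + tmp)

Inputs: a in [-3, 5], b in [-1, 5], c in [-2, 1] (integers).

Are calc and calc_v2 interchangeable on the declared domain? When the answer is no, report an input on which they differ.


These are not equivalent — on a=-3, b=2, c=0 the outputs split (-7 vs -6).
calc: tmp := 1 | ((((b + tmp) + (8 * c)) == (4 - tmp)) and ((9 * tmp) != (b % (b - -3)))): true | c := 2 | tmp := -3 | result -7
calc_v2: tmp := 1 | aux := 4 | ((not (((b + tmp) + (8 * c)) != (4 - tmp))) and ((9 * (tmp + (-0))) == (b % (b - -3)))): false | a := -2 | tmp := -2 | result -6
verdict: not equivalent; witness: a=-3, b=2, c=0


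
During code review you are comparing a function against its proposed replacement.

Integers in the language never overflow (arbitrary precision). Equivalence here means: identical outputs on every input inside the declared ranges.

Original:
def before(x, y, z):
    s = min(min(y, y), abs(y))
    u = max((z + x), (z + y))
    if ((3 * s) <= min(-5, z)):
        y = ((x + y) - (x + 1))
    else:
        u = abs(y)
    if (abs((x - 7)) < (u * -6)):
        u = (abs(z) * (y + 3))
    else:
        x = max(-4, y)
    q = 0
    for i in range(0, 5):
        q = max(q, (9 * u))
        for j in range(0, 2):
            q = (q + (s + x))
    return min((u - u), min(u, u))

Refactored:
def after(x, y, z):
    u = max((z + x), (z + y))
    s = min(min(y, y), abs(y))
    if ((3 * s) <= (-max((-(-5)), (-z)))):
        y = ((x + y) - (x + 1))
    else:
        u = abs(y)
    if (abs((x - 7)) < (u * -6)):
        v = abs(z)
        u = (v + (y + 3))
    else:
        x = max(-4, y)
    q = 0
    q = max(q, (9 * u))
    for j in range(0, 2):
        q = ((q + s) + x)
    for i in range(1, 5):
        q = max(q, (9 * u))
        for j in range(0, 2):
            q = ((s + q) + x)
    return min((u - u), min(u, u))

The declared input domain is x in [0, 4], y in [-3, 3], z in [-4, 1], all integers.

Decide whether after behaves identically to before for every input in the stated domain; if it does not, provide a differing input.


Try x=0, y=-3, z=-4.
before: s := -3 | u := -4 | ((3 * s) <= min(-5, z)): true | y := -4 | (abs((x - 7)) < (u * -6)): true | u := -4 | q := 0 | iter i=0: | q := 0 | iter j=0: | q := -3 | iter j=1: | q := -6 | iter i=1: | q := -6 | iter j=0: | q := -9 | iter j=1: | q := -12 | iter i=2: | q := -12 | iter j=0: | q := -15 | iter j=1: | q := -18 | iter i=3: | q := -18 | iter j=0: | q := -21 | iter j=1: | q := -24 | iter i=4: | q := -24 | iter j=0: | q := -27 | iter j=1: | q := -30 | result -4
after: u := -4 | s := -3 | ((3 * s) <= (-max((-(-5)), (-z)))): true | y := -4 | (abs((x - 7)) < (u * -6)): true | v := 4 | u := 3 | q := 0 | q := 27 | iter j=0: | q := 24 | iter j=1: | q := 21 | iter i=1: | q := 27 | iter j=0: | q := 24 | iter j=1: | q := 21 | iter i=2: | q := 27 | iter j=0: | q := 24 | iter j=1: | q := 21 | iter i=3: | q := 27 | iter j=0: | q := 24 | iter j=1: | q := 21 | iter i=4: | q := 27 | iter j=0: | q := 24 | iter j=1: | q := 21 | result 0
-4 != 0, so the rewrite changes behavior.
verdict: not equivalent; witness: x=0, y=-3, z=-4
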